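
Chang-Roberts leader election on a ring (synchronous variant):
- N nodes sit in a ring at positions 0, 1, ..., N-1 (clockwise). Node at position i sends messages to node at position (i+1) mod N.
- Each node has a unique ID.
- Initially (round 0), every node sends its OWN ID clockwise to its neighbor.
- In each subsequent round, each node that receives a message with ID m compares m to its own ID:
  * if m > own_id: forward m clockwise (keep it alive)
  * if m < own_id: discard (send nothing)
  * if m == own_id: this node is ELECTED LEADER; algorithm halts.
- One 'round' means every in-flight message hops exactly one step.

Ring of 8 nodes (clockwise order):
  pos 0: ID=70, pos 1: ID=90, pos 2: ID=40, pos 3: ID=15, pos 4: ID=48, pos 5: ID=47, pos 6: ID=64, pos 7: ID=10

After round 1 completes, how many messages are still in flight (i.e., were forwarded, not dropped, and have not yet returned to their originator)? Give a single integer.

Round 1: pos1(id90) recv 70: drop; pos2(id40) recv 90: fwd; pos3(id15) recv 40: fwd; pos4(id48) recv 15: drop; pos5(id47) recv 48: fwd; pos6(id64) recv 47: drop; pos7(id10) recv 64: fwd; pos0(id70) recv 10: drop
After round 1: 4 messages still in flight

Answer: 4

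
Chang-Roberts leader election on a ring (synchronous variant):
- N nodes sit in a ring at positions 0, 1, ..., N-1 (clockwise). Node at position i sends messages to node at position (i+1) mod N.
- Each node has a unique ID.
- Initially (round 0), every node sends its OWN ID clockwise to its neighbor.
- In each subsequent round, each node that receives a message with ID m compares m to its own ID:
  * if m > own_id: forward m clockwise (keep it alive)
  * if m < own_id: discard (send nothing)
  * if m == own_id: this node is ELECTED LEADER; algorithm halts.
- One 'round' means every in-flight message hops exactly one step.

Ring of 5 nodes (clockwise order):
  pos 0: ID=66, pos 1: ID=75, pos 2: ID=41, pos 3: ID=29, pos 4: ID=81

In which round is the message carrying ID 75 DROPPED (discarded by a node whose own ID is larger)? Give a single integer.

Round 1: pos1(id75) recv 66: drop; pos2(id41) recv 75: fwd; pos3(id29) recv 41: fwd; pos4(id81) recv 29: drop; pos0(id66) recv 81: fwd
Round 2: pos3(id29) recv 75: fwd; pos4(id81) recv 41: drop; pos1(id75) recv 81: fwd
Round 3: pos4(id81) recv 75: drop; pos2(id41) recv 81: fwd
Round 4: pos3(id29) recv 81: fwd
Round 5: pos4(id81) recv 81: ELECTED
Message ID 75 originates at pos 1; dropped at pos 4 in round 3

Answer: 3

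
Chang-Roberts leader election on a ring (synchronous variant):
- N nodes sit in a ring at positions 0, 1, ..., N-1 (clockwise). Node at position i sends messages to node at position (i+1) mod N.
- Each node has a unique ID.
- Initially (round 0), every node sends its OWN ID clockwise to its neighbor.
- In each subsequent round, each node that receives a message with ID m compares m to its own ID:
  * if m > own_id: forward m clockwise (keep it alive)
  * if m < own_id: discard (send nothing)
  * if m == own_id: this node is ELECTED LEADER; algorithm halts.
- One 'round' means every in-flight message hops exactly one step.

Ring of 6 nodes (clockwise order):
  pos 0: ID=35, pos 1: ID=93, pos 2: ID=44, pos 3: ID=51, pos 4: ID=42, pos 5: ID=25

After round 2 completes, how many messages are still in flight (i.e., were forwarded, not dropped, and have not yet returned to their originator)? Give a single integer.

Answer: 3

Derivation:
Round 1: pos1(id93) recv 35: drop; pos2(id44) recv 93: fwd; pos3(id51) recv 44: drop; pos4(id42) recv 51: fwd; pos5(id25) recv 42: fwd; pos0(id35) recv 25: drop
Round 2: pos3(id51) recv 93: fwd; pos5(id25) recv 51: fwd; pos0(id35) recv 42: fwd
After round 2: 3 messages still in flight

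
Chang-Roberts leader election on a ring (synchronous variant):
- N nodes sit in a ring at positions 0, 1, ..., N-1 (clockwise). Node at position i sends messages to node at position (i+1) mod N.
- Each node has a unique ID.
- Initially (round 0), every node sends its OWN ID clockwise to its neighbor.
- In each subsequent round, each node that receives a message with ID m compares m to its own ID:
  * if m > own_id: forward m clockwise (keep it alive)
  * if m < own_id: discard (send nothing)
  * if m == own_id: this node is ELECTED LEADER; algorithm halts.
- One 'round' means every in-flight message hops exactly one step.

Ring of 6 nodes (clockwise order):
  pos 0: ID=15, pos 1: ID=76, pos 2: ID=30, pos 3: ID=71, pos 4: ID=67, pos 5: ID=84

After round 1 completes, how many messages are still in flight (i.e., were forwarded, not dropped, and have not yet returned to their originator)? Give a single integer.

Round 1: pos1(id76) recv 15: drop; pos2(id30) recv 76: fwd; pos3(id71) recv 30: drop; pos4(id67) recv 71: fwd; pos5(id84) recv 67: drop; pos0(id15) recv 84: fwd
After round 1: 3 messages still in flight

Answer: 3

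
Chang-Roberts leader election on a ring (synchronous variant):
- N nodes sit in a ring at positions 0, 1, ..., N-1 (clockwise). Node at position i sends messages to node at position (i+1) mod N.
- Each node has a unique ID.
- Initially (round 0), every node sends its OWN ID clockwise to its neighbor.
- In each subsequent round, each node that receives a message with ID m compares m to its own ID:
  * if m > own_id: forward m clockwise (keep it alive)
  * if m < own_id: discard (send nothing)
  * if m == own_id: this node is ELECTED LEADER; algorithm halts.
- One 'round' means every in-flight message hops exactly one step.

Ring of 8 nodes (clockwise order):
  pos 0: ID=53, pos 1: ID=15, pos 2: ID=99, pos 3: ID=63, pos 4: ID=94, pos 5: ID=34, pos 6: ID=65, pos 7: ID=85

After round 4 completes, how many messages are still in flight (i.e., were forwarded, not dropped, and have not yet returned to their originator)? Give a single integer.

Answer: 2

Derivation:
Round 1: pos1(id15) recv 53: fwd; pos2(id99) recv 15: drop; pos3(id63) recv 99: fwd; pos4(id94) recv 63: drop; pos5(id34) recv 94: fwd; pos6(id65) recv 34: drop; pos7(id85) recv 65: drop; pos0(id53) recv 85: fwd
Round 2: pos2(id99) recv 53: drop; pos4(id94) recv 99: fwd; pos6(id65) recv 94: fwd; pos1(id15) recv 85: fwd
Round 3: pos5(id34) recv 99: fwd; pos7(id85) recv 94: fwd; pos2(id99) recv 85: drop
Round 4: pos6(id65) recv 99: fwd; pos0(id53) recv 94: fwd
After round 4: 2 messages still in flight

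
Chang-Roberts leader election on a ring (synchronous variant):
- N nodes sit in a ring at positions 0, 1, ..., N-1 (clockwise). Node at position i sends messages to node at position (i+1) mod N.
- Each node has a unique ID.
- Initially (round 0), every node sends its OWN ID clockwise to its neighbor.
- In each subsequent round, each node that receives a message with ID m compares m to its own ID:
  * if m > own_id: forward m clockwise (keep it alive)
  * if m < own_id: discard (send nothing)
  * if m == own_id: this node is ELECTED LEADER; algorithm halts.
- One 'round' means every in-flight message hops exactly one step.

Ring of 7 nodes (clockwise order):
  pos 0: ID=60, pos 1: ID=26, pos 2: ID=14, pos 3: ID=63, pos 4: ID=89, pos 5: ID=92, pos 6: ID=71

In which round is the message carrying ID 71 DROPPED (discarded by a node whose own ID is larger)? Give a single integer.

Answer: 5

Derivation:
Round 1: pos1(id26) recv 60: fwd; pos2(id14) recv 26: fwd; pos3(id63) recv 14: drop; pos4(id89) recv 63: drop; pos5(id92) recv 89: drop; pos6(id71) recv 92: fwd; pos0(id60) recv 71: fwd
Round 2: pos2(id14) recv 60: fwd; pos3(id63) recv 26: drop; pos0(id60) recv 92: fwd; pos1(id26) recv 71: fwd
Round 3: pos3(id63) recv 60: drop; pos1(id26) recv 92: fwd; pos2(id14) recv 71: fwd
Round 4: pos2(id14) recv 92: fwd; pos3(id63) recv 71: fwd
Round 5: pos3(id63) recv 92: fwd; pos4(id89) recv 71: drop
Round 6: pos4(id89) recv 92: fwd
Round 7: pos5(id92) recv 92: ELECTED
Message ID 71 originates at pos 6; dropped at pos 4 in round 5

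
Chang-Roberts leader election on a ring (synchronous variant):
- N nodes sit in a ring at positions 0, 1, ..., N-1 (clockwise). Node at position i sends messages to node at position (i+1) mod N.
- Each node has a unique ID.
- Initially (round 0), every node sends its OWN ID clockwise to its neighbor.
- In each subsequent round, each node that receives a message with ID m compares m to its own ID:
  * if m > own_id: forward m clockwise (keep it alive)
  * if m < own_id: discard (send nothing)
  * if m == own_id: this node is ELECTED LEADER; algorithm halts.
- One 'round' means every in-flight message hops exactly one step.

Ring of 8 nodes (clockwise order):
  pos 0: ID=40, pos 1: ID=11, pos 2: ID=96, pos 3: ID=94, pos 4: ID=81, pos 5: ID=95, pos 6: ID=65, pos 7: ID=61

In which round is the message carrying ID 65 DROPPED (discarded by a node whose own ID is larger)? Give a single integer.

Round 1: pos1(id11) recv 40: fwd; pos2(id96) recv 11: drop; pos3(id94) recv 96: fwd; pos4(id81) recv 94: fwd; pos5(id95) recv 81: drop; pos6(id65) recv 95: fwd; pos7(id61) recv 65: fwd; pos0(id40) recv 61: fwd
Round 2: pos2(id96) recv 40: drop; pos4(id81) recv 96: fwd; pos5(id95) recv 94: drop; pos7(id61) recv 95: fwd; pos0(id40) recv 65: fwd; pos1(id11) recv 61: fwd
Round 3: pos5(id95) recv 96: fwd; pos0(id40) recv 95: fwd; pos1(id11) recv 65: fwd; pos2(id96) recv 61: drop
Round 4: pos6(id65) recv 96: fwd; pos1(id11) recv 95: fwd; pos2(id96) recv 65: drop
Round 5: pos7(id61) recv 96: fwd; pos2(id96) recv 95: drop
Round 6: pos0(id40) recv 96: fwd
Round 7: pos1(id11) recv 96: fwd
Round 8: pos2(id96) recv 96: ELECTED
Message ID 65 originates at pos 6; dropped at pos 2 in round 4

Answer: 4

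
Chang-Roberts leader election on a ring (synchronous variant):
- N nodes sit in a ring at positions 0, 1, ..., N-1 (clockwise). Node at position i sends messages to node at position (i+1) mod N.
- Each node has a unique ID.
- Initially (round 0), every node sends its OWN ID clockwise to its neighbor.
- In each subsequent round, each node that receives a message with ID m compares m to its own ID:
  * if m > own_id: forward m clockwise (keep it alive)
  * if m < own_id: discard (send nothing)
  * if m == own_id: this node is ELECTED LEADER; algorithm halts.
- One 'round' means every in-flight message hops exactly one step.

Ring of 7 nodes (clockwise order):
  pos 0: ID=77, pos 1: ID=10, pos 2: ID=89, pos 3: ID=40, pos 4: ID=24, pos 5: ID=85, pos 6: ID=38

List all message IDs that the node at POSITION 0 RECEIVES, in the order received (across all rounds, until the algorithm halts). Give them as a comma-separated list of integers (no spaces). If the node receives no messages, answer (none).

Round 1: pos1(id10) recv 77: fwd; pos2(id89) recv 10: drop; pos3(id40) recv 89: fwd; pos4(id24) recv 40: fwd; pos5(id85) recv 24: drop; pos6(id38) recv 85: fwd; pos0(id77) recv 38: drop
Round 2: pos2(id89) recv 77: drop; pos4(id24) recv 89: fwd; pos5(id85) recv 40: drop; pos0(id77) recv 85: fwd
Round 3: pos5(id85) recv 89: fwd; pos1(id10) recv 85: fwd
Round 4: pos6(id38) recv 89: fwd; pos2(id89) recv 85: drop
Round 5: pos0(id77) recv 89: fwd
Round 6: pos1(id10) recv 89: fwd
Round 7: pos2(id89) recv 89: ELECTED

Answer: 38,85,89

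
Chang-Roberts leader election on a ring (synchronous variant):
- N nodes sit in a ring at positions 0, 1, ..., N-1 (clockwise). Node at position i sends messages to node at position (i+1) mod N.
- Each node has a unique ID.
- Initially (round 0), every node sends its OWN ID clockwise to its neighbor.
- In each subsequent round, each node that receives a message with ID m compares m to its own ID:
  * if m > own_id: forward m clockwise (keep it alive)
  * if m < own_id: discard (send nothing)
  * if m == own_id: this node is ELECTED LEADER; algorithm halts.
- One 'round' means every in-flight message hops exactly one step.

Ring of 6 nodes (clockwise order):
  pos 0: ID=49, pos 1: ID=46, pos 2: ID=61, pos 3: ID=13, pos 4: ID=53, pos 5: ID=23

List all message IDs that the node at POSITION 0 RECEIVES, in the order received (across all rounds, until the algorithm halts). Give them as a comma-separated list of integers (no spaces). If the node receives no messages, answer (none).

Round 1: pos1(id46) recv 49: fwd; pos2(id61) recv 46: drop; pos3(id13) recv 61: fwd; pos4(id53) recv 13: drop; pos5(id23) recv 53: fwd; pos0(id49) recv 23: drop
Round 2: pos2(id61) recv 49: drop; pos4(id53) recv 61: fwd; pos0(id49) recv 53: fwd
Round 3: pos5(id23) recv 61: fwd; pos1(id46) recv 53: fwd
Round 4: pos0(id49) recv 61: fwd; pos2(id61) recv 53: drop
Round 5: pos1(id46) recv 61: fwd
Round 6: pos2(id61) recv 61: ELECTED

Answer: 23,53,61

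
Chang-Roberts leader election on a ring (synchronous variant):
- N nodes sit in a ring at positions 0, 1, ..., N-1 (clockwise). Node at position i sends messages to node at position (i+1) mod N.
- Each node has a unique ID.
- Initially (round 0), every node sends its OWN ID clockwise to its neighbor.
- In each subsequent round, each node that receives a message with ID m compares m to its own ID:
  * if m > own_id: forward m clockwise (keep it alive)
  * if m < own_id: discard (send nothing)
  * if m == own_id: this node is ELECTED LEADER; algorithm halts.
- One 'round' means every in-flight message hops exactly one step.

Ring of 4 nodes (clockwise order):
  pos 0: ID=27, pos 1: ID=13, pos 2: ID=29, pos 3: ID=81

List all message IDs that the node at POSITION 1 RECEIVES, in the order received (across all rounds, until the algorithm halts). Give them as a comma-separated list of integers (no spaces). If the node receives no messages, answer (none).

Answer: 27,81

Derivation:
Round 1: pos1(id13) recv 27: fwd; pos2(id29) recv 13: drop; pos3(id81) recv 29: drop; pos0(id27) recv 81: fwd
Round 2: pos2(id29) recv 27: drop; pos1(id13) recv 81: fwd
Round 3: pos2(id29) recv 81: fwd
Round 4: pos3(id81) recv 81: ELECTED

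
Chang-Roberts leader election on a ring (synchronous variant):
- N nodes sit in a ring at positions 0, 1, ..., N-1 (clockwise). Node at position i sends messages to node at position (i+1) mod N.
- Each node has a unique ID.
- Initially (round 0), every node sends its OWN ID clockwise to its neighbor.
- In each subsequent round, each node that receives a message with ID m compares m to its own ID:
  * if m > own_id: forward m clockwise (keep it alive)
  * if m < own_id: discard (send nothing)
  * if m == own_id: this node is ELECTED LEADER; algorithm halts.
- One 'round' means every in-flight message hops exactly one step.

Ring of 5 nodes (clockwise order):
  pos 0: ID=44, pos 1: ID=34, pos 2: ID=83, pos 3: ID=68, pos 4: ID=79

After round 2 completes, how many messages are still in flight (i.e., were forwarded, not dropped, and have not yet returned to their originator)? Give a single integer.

Answer: 2

Derivation:
Round 1: pos1(id34) recv 44: fwd; pos2(id83) recv 34: drop; pos3(id68) recv 83: fwd; pos4(id79) recv 68: drop; pos0(id44) recv 79: fwd
Round 2: pos2(id83) recv 44: drop; pos4(id79) recv 83: fwd; pos1(id34) recv 79: fwd
After round 2: 2 messages still in flight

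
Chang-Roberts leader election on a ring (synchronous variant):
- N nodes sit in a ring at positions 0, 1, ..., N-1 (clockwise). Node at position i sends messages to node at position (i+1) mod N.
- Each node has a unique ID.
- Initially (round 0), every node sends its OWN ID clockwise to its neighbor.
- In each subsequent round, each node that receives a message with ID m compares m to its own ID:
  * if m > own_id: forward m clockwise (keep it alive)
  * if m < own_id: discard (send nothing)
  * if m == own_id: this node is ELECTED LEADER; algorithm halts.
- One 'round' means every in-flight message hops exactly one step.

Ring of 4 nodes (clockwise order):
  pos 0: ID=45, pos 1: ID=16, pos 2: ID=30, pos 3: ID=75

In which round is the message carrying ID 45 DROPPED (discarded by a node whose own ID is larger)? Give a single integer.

Round 1: pos1(id16) recv 45: fwd; pos2(id30) recv 16: drop; pos3(id75) recv 30: drop; pos0(id45) recv 75: fwd
Round 2: pos2(id30) recv 45: fwd; pos1(id16) recv 75: fwd
Round 3: pos3(id75) recv 45: drop; pos2(id30) recv 75: fwd
Round 4: pos3(id75) recv 75: ELECTED
Message ID 45 originates at pos 0; dropped at pos 3 in round 3

Answer: 3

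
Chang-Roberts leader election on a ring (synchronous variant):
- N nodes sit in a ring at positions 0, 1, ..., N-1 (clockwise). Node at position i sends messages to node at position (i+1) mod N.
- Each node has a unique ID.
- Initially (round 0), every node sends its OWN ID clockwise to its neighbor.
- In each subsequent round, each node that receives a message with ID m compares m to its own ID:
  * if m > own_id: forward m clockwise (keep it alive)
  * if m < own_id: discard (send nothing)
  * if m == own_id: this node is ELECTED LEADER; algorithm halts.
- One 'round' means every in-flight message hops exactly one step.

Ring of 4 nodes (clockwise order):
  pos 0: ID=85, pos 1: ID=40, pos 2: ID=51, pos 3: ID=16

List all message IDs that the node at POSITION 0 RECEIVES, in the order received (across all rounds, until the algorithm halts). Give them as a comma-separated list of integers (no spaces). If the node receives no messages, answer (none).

Round 1: pos1(id40) recv 85: fwd; pos2(id51) recv 40: drop; pos3(id16) recv 51: fwd; pos0(id85) recv 16: drop
Round 2: pos2(id51) recv 85: fwd; pos0(id85) recv 51: drop
Round 3: pos3(id16) recv 85: fwd
Round 4: pos0(id85) recv 85: ELECTED

Answer: 16,51,85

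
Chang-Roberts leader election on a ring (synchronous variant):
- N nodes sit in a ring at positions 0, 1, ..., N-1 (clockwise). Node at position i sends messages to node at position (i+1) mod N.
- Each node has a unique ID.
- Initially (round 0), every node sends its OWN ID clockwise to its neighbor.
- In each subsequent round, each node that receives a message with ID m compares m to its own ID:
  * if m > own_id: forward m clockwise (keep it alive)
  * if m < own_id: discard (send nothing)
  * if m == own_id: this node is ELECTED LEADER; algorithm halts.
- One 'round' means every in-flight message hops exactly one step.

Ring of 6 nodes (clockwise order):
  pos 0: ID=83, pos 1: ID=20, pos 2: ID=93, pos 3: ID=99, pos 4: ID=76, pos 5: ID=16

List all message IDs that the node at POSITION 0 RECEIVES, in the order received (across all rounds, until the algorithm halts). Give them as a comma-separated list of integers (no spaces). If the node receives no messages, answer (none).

Round 1: pos1(id20) recv 83: fwd; pos2(id93) recv 20: drop; pos3(id99) recv 93: drop; pos4(id76) recv 99: fwd; pos5(id16) recv 76: fwd; pos0(id83) recv 16: drop
Round 2: pos2(id93) recv 83: drop; pos5(id16) recv 99: fwd; pos0(id83) recv 76: drop
Round 3: pos0(id83) recv 99: fwd
Round 4: pos1(id20) recv 99: fwd
Round 5: pos2(id93) recv 99: fwd
Round 6: pos3(id99) recv 99: ELECTED

Answer: 16,76,99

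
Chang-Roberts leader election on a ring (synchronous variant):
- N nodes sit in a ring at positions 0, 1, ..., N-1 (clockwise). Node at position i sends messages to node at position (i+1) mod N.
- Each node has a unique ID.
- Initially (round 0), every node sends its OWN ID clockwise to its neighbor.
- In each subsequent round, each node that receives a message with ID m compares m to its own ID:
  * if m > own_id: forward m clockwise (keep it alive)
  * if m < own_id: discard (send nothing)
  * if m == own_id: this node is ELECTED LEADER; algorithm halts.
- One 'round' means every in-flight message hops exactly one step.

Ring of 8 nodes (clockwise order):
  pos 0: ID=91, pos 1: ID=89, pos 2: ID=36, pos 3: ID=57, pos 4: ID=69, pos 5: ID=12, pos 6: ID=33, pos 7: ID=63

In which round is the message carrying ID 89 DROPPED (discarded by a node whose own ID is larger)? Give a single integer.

Answer: 7

Derivation:
Round 1: pos1(id89) recv 91: fwd; pos2(id36) recv 89: fwd; pos3(id57) recv 36: drop; pos4(id69) recv 57: drop; pos5(id12) recv 69: fwd; pos6(id33) recv 12: drop; pos7(id63) recv 33: drop; pos0(id91) recv 63: drop
Round 2: pos2(id36) recv 91: fwd; pos3(id57) recv 89: fwd; pos6(id33) recv 69: fwd
Round 3: pos3(id57) recv 91: fwd; pos4(id69) recv 89: fwd; pos7(id63) recv 69: fwd
Round 4: pos4(id69) recv 91: fwd; pos5(id12) recv 89: fwd; pos0(id91) recv 69: drop
Round 5: pos5(id12) recv 91: fwd; pos6(id33) recv 89: fwd
Round 6: pos6(id33) recv 91: fwd; pos7(id63) recv 89: fwd
Round 7: pos7(id63) recv 91: fwd; pos0(id91) recv 89: drop
Round 8: pos0(id91) recv 91: ELECTED
Message ID 89 originates at pos 1; dropped at pos 0 in round 7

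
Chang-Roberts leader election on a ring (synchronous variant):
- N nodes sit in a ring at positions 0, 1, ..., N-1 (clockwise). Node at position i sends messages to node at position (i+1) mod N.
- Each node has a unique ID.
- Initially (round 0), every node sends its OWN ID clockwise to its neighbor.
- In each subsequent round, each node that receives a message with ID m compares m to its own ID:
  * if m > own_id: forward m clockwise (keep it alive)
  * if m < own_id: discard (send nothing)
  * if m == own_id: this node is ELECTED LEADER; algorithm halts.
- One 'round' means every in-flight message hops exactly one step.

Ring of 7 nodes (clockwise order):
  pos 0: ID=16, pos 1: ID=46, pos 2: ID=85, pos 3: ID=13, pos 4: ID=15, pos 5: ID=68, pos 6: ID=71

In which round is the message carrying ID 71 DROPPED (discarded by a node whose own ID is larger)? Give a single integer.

Round 1: pos1(id46) recv 16: drop; pos2(id85) recv 46: drop; pos3(id13) recv 85: fwd; pos4(id15) recv 13: drop; pos5(id68) recv 15: drop; pos6(id71) recv 68: drop; pos0(id16) recv 71: fwd
Round 2: pos4(id15) recv 85: fwd; pos1(id46) recv 71: fwd
Round 3: pos5(id68) recv 85: fwd; pos2(id85) recv 71: drop
Round 4: pos6(id71) recv 85: fwd
Round 5: pos0(id16) recv 85: fwd
Round 6: pos1(id46) recv 85: fwd
Round 7: pos2(id85) recv 85: ELECTED
Message ID 71 originates at pos 6; dropped at pos 2 in round 3

Answer: 3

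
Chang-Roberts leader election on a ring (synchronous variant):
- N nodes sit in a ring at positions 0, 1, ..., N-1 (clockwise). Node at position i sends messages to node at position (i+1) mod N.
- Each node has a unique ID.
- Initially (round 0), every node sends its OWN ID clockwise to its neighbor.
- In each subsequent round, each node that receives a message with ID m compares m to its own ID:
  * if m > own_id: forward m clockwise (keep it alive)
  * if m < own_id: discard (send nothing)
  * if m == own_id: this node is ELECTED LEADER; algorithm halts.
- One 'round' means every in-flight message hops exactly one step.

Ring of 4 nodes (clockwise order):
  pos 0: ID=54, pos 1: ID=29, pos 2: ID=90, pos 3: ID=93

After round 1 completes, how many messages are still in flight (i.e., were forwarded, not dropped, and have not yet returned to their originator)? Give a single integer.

Answer: 2

Derivation:
Round 1: pos1(id29) recv 54: fwd; pos2(id90) recv 29: drop; pos3(id93) recv 90: drop; pos0(id54) recv 93: fwd
After round 1: 2 messages still in flight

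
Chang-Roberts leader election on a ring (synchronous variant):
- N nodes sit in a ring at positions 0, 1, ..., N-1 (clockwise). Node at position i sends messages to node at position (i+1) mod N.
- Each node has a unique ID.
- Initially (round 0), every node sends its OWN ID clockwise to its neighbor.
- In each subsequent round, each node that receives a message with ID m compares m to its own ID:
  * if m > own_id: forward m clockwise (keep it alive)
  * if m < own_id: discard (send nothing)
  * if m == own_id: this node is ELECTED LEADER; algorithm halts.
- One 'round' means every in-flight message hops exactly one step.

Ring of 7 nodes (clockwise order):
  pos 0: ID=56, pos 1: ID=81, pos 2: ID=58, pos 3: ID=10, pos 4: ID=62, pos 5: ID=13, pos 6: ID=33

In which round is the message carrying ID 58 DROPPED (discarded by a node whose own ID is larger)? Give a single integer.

Answer: 2

Derivation:
Round 1: pos1(id81) recv 56: drop; pos2(id58) recv 81: fwd; pos3(id10) recv 58: fwd; pos4(id62) recv 10: drop; pos5(id13) recv 62: fwd; pos6(id33) recv 13: drop; pos0(id56) recv 33: drop
Round 2: pos3(id10) recv 81: fwd; pos4(id62) recv 58: drop; pos6(id33) recv 62: fwd
Round 3: pos4(id62) recv 81: fwd; pos0(id56) recv 62: fwd
Round 4: pos5(id13) recv 81: fwd; pos1(id81) recv 62: drop
Round 5: pos6(id33) recv 81: fwd
Round 6: pos0(id56) recv 81: fwd
Round 7: pos1(id81) recv 81: ELECTED
Message ID 58 originates at pos 2; dropped at pos 4 in round 2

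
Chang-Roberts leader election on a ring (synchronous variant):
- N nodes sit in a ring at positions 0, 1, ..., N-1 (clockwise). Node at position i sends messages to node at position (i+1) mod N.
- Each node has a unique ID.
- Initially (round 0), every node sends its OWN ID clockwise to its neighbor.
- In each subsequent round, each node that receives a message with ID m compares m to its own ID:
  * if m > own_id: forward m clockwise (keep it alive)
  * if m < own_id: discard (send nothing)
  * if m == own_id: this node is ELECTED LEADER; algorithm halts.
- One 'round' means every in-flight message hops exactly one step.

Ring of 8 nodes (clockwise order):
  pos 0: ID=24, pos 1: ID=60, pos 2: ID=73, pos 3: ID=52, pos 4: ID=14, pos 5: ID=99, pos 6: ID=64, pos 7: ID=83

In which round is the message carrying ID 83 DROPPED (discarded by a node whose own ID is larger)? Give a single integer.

Answer: 6

Derivation:
Round 1: pos1(id60) recv 24: drop; pos2(id73) recv 60: drop; pos3(id52) recv 73: fwd; pos4(id14) recv 52: fwd; pos5(id99) recv 14: drop; pos6(id64) recv 99: fwd; pos7(id83) recv 64: drop; pos0(id24) recv 83: fwd
Round 2: pos4(id14) recv 73: fwd; pos5(id99) recv 52: drop; pos7(id83) recv 99: fwd; pos1(id60) recv 83: fwd
Round 3: pos5(id99) recv 73: drop; pos0(id24) recv 99: fwd; pos2(id73) recv 83: fwd
Round 4: pos1(id60) recv 99: fwd; pos3(id52) recv 83: fwd
Round 5: pos2(id73) recv 99: fwd; pos4(id14) recv 83: fwd
Round 6: pos3(id52) recv 99: fwd; pos5(id99) recv 83: drop
Round 7: pos4(id14) recv 99: fwd
Round 8: pos5(id99) recv 99: ELECTED
Message ID 83 originates at pos 7; dropped at pos 5 in round 6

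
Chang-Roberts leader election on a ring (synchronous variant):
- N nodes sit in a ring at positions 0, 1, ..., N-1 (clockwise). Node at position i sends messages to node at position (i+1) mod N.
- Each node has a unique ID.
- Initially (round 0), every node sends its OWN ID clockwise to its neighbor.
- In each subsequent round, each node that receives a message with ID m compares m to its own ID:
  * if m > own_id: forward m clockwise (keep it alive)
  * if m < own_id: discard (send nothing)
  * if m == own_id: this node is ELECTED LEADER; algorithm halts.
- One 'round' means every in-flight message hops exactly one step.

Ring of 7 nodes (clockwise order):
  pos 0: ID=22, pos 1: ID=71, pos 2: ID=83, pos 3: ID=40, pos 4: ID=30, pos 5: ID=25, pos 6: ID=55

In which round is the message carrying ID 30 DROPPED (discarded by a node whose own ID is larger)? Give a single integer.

Round 1: pos1(id71) recv 22: drop; pos2(id83) recv 71: drop; pos3(id40) recv 83: fwd; pos4(id30) recv 40: fwd; pos5(id25) recv 30: fwd; pos6(id55) recv 25: drop; pos0(id22) recv 55: fwd
Round 2: pos4(id30) recv 83: fwd; pos5(id25) recv 40: fwd; pos6(id55) recv 30: drop; pos1(id71) recv 55: drop
Round 3: pos5(id25) recv 83: fwd; pos6(id55) recv 40: drop
Round 4: pos6(id55) recv 83: fwd
Round 5: pos0(id22) recv 83: fwd
Round 6: pos1(id71) recv 83: fwd
Round 7: pos2(id83) recv 83: ELECTED
Message ID 30 originates at pos 4; dropped at pos 6 in round 2

Answer: 2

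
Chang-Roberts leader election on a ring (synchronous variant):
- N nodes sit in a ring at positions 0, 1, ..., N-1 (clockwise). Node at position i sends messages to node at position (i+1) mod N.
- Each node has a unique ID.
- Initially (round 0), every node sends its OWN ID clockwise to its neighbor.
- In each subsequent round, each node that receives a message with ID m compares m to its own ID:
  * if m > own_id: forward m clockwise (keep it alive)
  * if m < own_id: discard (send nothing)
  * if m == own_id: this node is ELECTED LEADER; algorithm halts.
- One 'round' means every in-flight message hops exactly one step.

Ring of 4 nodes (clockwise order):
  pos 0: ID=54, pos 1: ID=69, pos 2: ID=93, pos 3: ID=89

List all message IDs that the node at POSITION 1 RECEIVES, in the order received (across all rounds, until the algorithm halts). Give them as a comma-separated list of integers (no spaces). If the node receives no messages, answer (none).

Answer: 54,89,93

Derivation:
Round 1: pos1(id69) recv 54: drop; pos2(id93) recv 69: drop; pos3(id89) recv 93: fwd; pos0(id54) recv 89: fwd
Round 2: pos0(id54) recv 93: fwd; pos1(id69) recv 89: fwd
Round 3: pos1(id69) recv 93: fwd; pos2(id93) recv 89: drop
Round 4: pos2(id93) recv 93: ELECTED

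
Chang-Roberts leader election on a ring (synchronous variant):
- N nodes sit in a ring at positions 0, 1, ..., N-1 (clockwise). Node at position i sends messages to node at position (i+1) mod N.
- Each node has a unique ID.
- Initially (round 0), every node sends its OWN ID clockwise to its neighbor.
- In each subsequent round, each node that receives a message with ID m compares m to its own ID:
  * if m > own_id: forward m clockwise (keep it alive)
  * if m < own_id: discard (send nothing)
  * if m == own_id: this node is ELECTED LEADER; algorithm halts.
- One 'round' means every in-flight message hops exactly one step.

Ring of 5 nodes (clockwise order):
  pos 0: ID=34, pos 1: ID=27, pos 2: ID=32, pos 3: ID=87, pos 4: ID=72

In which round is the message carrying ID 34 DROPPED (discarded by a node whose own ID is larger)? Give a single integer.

Round 1: pos1(id27) recv 34: fwd; pos2(id32) recv 27: drop; pos3(id87) recv 32: drop; pos4(id72) recv 87: fwd; pos0(id34) recv 72: fwd
Round 2: pos2(id32) recv 34: fwd; pos0(id34) recv 87: fwd; pos1(id27) recv 72: fwd
Round 3: pos3(id87) recv 34: drop; pos1(id27) recv 87: fwd; pos2(id32) recv 72: fwd
Round 4: pos2(id32) recv 87: fwd; pos3(id87) recv 72: drop
Round 5: pos3(id87) recv 87: ELECTED
Message ID 34 originates at pos 0; dropped at pos 3 in round 3

Answer: 3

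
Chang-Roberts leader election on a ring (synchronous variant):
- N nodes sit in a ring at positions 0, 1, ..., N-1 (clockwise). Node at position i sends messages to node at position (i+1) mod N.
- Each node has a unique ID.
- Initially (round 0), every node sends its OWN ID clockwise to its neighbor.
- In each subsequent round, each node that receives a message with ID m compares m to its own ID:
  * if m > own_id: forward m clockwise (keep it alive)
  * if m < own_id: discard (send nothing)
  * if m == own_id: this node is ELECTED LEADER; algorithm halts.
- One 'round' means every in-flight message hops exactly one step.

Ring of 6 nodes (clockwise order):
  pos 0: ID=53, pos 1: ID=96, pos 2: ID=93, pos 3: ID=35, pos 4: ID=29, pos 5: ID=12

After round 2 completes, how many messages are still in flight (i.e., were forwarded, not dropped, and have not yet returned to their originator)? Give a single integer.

Answer: 3

Derivation:
Round 1: pos1(id96) recv 53: drop; pos2(id93) recv 96: fwd; pos3(id35) recv 93: fwd; pos4(id29) recv 35: fwd; pos5(id12) recv 29: fwd; pos0(id53) recv 12: drop
Round 2: pos3(id35) recv 96: fwd; pos4(id29) recv 93: fwd; pos5(id12) recv 35: fwd; pos0(id53) recv 29: drop
After round 2: 3 messages still in flight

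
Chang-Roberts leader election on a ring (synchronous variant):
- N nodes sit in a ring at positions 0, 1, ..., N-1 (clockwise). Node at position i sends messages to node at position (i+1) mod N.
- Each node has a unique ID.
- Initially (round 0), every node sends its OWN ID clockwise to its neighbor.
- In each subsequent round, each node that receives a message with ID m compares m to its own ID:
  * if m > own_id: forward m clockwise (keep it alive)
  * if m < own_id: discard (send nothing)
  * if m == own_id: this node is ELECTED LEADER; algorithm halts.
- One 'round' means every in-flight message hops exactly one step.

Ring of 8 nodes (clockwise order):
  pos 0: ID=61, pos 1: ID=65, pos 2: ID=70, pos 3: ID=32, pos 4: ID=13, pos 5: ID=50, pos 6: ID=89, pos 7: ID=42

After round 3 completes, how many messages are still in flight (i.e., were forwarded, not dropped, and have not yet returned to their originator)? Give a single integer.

Answer: 2

Derivation:
Round 1: pos1(id65) recv 61: drop; pos2(id70) recv 65: drop; pos3(id32) recv 70: fwd; pos4(id13) recv 32: fwd; pos5(id50) recv 13: drop; pos6(id89) recv 50: drop; pos7(id42) recv 89: fwd; pos0(id61) recv 42: drop
Round 2: pos4(id13) recv 70: fwd; pos5(id50) recv 32: drop; pos0(id61) recv 89: fwd
Round 3: pos5(id50) recv 70: fwd; pos1(id65) recv 89: fwd
After round 3: 2 messages still in flight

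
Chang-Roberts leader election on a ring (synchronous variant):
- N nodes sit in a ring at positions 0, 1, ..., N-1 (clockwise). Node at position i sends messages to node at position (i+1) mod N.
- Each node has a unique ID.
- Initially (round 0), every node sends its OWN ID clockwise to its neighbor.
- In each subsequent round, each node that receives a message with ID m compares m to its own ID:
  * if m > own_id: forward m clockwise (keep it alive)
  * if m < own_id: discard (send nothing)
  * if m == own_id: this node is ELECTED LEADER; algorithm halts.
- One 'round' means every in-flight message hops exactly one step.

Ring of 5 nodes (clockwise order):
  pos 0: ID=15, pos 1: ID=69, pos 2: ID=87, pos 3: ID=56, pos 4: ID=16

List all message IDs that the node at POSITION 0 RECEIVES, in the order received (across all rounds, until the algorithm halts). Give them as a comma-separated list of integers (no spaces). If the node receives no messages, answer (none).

Round 1: pos1(id69) recv 15: drop; pos2(id87) recv 69: drop; pos3(id56) recv 87: fwd; pos4(id16) recv 56: fwd; pos0(id15) recv 16: fwd
Round 2: pos4(id16) recv 87: fwd; pos0(id15) recv 56: fwd; pos1(id69) recv 16: drop
Round 3: pos0(id15) recv 87: fwd; pos1(id69) recv 56: drop
Round 4: pos1(id69) recv 87: fwd
Round 5: pos2(id87) recv 87: ELECTED

Answer: 16,56,87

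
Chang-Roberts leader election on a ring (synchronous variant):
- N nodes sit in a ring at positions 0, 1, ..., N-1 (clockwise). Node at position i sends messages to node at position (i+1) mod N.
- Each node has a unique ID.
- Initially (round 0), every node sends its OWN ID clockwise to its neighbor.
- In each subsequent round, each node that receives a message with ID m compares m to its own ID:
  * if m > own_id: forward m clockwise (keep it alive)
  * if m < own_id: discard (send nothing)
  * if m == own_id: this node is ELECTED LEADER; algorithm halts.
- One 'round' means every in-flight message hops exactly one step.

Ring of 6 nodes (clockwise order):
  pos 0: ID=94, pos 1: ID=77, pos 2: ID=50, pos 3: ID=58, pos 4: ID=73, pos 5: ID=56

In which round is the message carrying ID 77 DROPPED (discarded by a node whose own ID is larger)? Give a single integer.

Round 1: pos1(id77) recv 94: fwd; pos2(id50) recv 77: fwd; pos3(id58) recv 50: drop; pos4(id73) recv 58: drop; pos5(id56) recv 73: fwd; pos0(id94) recv 56: drop
Round 2: pos2(id50) recv 94: fwd; pos3(id58) recv 77: fwd; pos0(id94) recv 73: drop
Round 3: pos3(id58) recv 94: fwd; pos4(id73) recv 77: fwd
Round 4: pos4(id73) recv 94: fwd; pos5(id56) recv 77: fwd
Round 5: pos5(id56) recv 94: fwd; pos0(id94) recv 77: drop
Round 6: pos0(id94) recv 94: ELECTED
Message ID 77 originates at pos 1; dropped at pos 0 in round 5

Answer: 5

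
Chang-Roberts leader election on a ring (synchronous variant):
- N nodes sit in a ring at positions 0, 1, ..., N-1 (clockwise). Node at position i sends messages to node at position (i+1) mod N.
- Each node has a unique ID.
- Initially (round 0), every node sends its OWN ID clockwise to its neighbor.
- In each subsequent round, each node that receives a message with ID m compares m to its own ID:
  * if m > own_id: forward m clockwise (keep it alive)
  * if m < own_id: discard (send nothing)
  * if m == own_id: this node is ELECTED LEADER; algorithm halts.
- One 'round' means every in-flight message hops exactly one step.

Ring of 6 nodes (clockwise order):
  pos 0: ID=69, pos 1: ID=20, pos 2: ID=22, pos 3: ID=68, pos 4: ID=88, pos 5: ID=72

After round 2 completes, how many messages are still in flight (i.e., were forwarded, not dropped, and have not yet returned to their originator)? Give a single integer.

Round 1: pos1(id20) recv 69: fwd; pos2(id22) recv 20: drop; pos3(id68) recv 22: drop; pos4(id88) recv 68: drop; pos5(id72) recv 88: fwd; pos0(id69) recv 72: fwd
Round 2: pos2(id22) recv 69: fwd; pos0(id69) recv 88: fwd; pos1(id20) recv 72: fwd
After round 2: 3 messages still in flight

Answer: 3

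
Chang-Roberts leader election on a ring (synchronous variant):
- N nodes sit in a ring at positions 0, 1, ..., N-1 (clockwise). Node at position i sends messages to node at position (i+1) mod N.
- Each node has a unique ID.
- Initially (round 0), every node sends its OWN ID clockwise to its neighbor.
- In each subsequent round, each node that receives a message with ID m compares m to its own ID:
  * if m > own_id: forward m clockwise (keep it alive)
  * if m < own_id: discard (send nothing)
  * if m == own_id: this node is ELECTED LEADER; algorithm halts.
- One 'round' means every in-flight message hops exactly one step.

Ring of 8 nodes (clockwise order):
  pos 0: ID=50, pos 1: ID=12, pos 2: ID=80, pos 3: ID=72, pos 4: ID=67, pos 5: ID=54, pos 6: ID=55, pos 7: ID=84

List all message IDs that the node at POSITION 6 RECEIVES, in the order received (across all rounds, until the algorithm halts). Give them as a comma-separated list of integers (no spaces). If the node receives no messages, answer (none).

Round 1: pos1(id12) recv 50: fwd; pos2(id80) recv 12: drop; pos3(id72) recv 80: fwd; pos4(id67) recv 72: fwd; pos5(id54) recv 67: fwd; pos6(id55) recv 54: drop; pos7(id84) recv 55: drop; pos0(id50) recv 84: fwd
Round 2: pos2(id80) recv 50: drop; pos4(id67) recv 80: fwd; pos5(id54) recv 72: fwd; pos6(id55) recv 67: fwd; pos1(id12) recv 84: fwd
Round 3: pos5(id54) recv 80: fwd; pos6(id55) recv 72: fwd; pos7(id84) recv 67: drop; pos2(id80) recv 84: fwd
Round 4: pos6(id55) recv 80: fwd; pos7(id84) recv 72: drop; pos3(id72) recv 84: fwd
Round 5: pos7(id84) recv 80: drop; pos4(id67) recv 84: fwd
Round 6: pos5(id54) recv 84: fwd
Round 7: pos6(id55) recv 84: fwd
Round 8: pos7(id84) recv 84: ELECTED

Answer: 54,67,72,80,84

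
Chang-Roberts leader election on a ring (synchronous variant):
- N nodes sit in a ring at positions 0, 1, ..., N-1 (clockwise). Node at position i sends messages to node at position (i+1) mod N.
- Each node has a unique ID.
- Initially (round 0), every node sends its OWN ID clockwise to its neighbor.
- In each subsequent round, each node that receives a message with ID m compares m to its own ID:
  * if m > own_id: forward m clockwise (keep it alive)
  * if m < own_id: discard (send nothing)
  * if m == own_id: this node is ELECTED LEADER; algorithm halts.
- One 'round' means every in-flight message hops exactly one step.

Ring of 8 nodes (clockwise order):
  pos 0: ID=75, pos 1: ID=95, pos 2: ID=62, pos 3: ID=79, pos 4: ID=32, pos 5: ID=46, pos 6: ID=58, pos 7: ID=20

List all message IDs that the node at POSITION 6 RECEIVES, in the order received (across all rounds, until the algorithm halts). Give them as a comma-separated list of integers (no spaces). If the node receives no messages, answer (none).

Round 1: pos1(id95) recv 75: drop; pos2(id62) recv 95: fwd; pos3(id79) recv 62: drop; pos4(id32) recv 79: fwd; pos5(id46) recv 32: drop; pos6(id58) recv 46: drop; pos7(id20) recv 58: fwd; pos0(id75) recv 20: drop
Round 2: pos3(id79) recv 95: fwd; pos5(id46) recv 79: fwd; pos0(id75) recv 58: drop
Round 3: pos4(id32) recv 95: fwd; pos6(id58) recv 79: fwd
Round 4: pos5(id46) recv 95: fwd; pos7(id20) recv 79: fwd
Round 5: pos6(id58) recv 95: fwd; pos0(id75) recv 79: fwd
Round 6: pos7(id20) recv 95: fwd; pos1(id95) recv 79: drop
Round 7: pos0(id75) recv 95: fwd
Round 8: pos1(id95) recv 95: ELECTED

Answer: 46,79,95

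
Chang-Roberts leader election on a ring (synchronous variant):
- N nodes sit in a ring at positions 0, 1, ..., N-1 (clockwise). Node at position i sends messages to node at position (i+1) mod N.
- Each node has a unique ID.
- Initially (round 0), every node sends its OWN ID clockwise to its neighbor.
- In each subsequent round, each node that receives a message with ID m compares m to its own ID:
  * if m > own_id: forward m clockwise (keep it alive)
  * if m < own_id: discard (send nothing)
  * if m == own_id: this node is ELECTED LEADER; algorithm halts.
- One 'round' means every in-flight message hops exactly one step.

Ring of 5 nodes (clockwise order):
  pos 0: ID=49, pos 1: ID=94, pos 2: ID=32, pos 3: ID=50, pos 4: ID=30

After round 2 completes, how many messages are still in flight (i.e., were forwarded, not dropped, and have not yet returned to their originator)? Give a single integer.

Answer: 2

Derivation:
Round 1: pos1(id94) recv 49: drop; pos2(id32) recv 94: fwd; pos3(id50) recv 32: drop; pos4(id30) recv 50: fwd; pos0(id49) recv 30: drop
Round 2: pos3(id50) recv 94: fwd; pos0(id49) recv 50: fwd
After round 2: 2 messages still in flight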